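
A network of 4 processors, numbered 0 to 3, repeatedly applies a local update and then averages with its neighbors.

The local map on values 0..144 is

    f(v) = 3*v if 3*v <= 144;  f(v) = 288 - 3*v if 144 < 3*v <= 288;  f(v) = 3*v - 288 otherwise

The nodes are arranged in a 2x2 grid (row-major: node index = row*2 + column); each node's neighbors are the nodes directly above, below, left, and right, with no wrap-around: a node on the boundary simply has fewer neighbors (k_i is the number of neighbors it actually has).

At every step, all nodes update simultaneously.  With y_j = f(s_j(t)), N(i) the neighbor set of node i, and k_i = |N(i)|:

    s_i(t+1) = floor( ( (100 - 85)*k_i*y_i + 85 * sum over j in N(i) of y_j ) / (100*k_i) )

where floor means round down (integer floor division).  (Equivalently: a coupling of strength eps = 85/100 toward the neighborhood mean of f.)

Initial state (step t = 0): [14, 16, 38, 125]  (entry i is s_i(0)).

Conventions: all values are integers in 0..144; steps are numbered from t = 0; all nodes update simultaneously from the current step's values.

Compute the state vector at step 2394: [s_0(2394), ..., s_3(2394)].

Simulating step by step:
t=0: [14, 16, 38, 125]
t=1: [75, 62, 71, 81]
t=2: [84, 61, 57, 81]
t=3: [99, 50, 51, 101]
t=4: [117, 30, 30, 118]
t=5: [85, 68, 68, 86]
t=6: [76, 39, 39, 75]
t=7: [108, 69, 69, 108]
t=8: [74, 42, 42, 74]
t=9: [117, 75, 75, 117]
t=10: [63, 63, 63, 63]
t=11: [99, 99, 99, 99]
t=12: [9, 9, 9, 9]
t=13: [27, 27, 27, 27]
t=14: [81, 81, 81, 81]
t=15: [45, 45, 45, 45]
t=16: [135, 135, 135, 135]
t=17: [117, 117, 117, 117]
t=18: [63, 63, 63, 63]

Answer: [63, 63, 63, 63]
Key observation: The state at step 10, [63, 63, 63, 63], reappears at step 18: the system is in a cycle of period 8 from step 10 on.  Therefore the state at step 2394 equals the state at step 10 + ((2394 - 10) mod 8) = 10, which is [63, 63, 63, 63].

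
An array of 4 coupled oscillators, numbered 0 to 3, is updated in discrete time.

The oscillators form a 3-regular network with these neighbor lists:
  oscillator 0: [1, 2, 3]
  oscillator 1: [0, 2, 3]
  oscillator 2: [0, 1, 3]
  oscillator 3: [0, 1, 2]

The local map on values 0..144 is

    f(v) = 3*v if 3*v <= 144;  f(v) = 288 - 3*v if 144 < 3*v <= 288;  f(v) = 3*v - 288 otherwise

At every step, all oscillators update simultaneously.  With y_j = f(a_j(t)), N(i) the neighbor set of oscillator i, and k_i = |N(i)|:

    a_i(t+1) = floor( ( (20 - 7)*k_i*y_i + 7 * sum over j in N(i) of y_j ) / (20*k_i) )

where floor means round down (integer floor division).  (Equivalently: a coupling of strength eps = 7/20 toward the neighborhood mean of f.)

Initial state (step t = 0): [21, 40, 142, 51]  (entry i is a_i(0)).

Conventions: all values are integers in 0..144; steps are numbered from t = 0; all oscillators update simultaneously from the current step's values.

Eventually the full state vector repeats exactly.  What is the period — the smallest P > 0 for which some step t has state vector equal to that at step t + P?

Answer: 5
Key observation: The state at step 83, [104, 104, 104, 103], reappears at step 88 — and no state repeats earlier — so the cycle the system enters has period 5.

Derivation:
t=0: [21, 40, 142, 51]
t=1: [86, 117, 126, 125]
t=2: [47, 65, 79, 77]
t=3: [115, 89, 67, 70]
t=4: [58, 39, 74, 69]
t=5: [104, 106, 79, 87]
t=6: [28, 31, 42, 29]
t=7: [90, 95, 112, 91]
t=8: [19, 11, 35, 17]
t=9: [59, 46, 84, 55]
t=10: [106, 121, 66, 113]
t=11: [44, 68, 76, 55]
t=12: [116, 91, 78, 112]
t=13: [52, 28, 49, 46]
t=14: [128, 102, 132, 131]
t=15: [89, 47, 95, 94]
t=16: [31, 95, 21, 23]
t=17: [76, 28, 60, 63]
t=18: [72, 85, 98, 93]
t=19: [52, 31, 17, 18]
t=20: [108, 88, 65, 67]
t=21: [47, 40, 77, 74]
t=22: [120, 108, 75, 80]
t=23: [63, 44, 59, 51]
t=24: [108, 126, 114, 127]
t=25: [51, 79, 60, 81]
t=26: [111, 66, 97, 63]
t=27: [51, 75, 29, 80]
t=28: [110, 72, 85, 64]
t=29: [50, 66, 45, 79]
t=30: [121, 96, 120, 75]
t=31: [64, 24, 62, 58]
t=32: [96, 83, 99, 105]
t=33: [8, 29, 13, 23]
t=34: [38, 71, 46, 62]
t=35: [110, 90, 123, 104]
t=36: [41, 28, 62, 32]
t=37: [112, 92, 101, 98]
t=38: [35, 15, 17, 12]
t=39: [83, 51, 54, 46]
t=40: [71, 123, 118, 124]
t=41: [75, 78, 70, 80]
t=42: [61, 57, 69, 53]
t=43: [106, 112, 93, 119]
t=44: [34, 43, 23, 55]
t=45: [103, 118, 86, 114]
t=46: [31, 55, 35, 48]
t=47: [103, 119, 110, 131]
t=48: [38, 64, 50, 83]
t=49: [105, 96, 118, 65]
t=50: [36, 21, 56, 71]
t=51: [100, 76, 106, 82]
t=52: [23, 48, 32, 39]
t=53: [86, 126, 100, 112]
t=54: [37, 69, 27, 46]
t=55: [107, 91, 91, 121]
t=56: [33, 24, 24, 56]
t=57: [95, 80, 80, 106]
t=58: [16, 40, 40, 31]
t=59: [70, 108, 108, 94]
t=60: [59, 37, 37, 21]
t=61: [105, 105, 105, 79]
t=62: [29, 29, 29, 42]
t=63: [91, 91, 91, 112]
t=64: [18, 18, 18, 36]
t=65: [60, 60, 60, 89]
t=66: [97, 97, 97, 51]
t=67: [18, 18, 18, 88]
t=68: [50, 50, 50, 34]
t=69: [133, 133, 133, 114]
t=70: [104, 104, 104, 73]
t=71: [29, 29, 29, 53]
t=72: [91, 91, 91, 114]
t=73: [19, 19, 19, 40]
t=74: [64, 64, 64, 97]
t=75: [85, 85, 85, 35]
t=76: [41, 41, 41, 79]
t=77: [114, 114, 114, 76]
t=78: [54, 54, 54, 57]
t=79: [124, 124, 124, 120]
t=80: [82, 82, 82, 76]
t=81: [44, 44, 44, 53]
t=82: [131, 131, 131, 130]
t=83: [104, 104, 104, 103]
t=84: [23, 23, 23, 22]
t=85: [68, 68, 68, 67]
t=86: [84, 84, 84, 85]
t=87: [35, 35, 35, 34]
t=88: [104, 104, 104, 103]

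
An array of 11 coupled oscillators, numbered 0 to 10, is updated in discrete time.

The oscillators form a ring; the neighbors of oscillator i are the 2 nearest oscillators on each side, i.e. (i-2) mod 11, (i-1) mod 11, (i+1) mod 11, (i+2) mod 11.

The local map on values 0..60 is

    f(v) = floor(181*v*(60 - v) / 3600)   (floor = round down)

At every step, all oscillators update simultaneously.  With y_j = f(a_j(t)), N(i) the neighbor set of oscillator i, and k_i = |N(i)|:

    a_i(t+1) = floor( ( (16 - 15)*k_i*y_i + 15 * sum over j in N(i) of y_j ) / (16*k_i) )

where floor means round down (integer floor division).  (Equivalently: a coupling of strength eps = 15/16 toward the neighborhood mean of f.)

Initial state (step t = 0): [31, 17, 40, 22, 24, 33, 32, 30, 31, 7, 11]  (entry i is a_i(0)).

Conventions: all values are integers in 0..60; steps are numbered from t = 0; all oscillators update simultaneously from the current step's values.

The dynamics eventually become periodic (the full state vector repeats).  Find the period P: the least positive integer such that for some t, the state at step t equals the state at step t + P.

Answer: 2
Key observation: The state at step 5, [39, 39, 40, 40, 40, 40, 40, 39, 39, 39, 39], reappears at step 7 — and no state repeats earlier — so the cycle the system enters has period 2.

Derivation:
t=0: [31, 17, 40, 22, 24, 33, 32, 30, 31, 7, 11]
t=1: [31, 38, 41, 40, 42, 43, 44, 38, 34, 39, 35]
t=2: [41, 41, 41, 38, 37, 38, 39, 39, 40, 43, 43]
t=3: [37, 39, 40, 40, 41, 41, 41, 39, 38, 38, 38]
t=4: [41, 41, 40, 39, 39, 39, 40, 40, 41, 41, 41]
t=5: [39, 39, 40, 40, 40, 40, 40, 39, 39, 39, 39]
t=6: [40, 40, 40, 40, 40, 40, 40, 40, 40, 41, 41]
t=7: [39, 39, 40, 40, 40, 40, 40, 39, 39, 39, 39]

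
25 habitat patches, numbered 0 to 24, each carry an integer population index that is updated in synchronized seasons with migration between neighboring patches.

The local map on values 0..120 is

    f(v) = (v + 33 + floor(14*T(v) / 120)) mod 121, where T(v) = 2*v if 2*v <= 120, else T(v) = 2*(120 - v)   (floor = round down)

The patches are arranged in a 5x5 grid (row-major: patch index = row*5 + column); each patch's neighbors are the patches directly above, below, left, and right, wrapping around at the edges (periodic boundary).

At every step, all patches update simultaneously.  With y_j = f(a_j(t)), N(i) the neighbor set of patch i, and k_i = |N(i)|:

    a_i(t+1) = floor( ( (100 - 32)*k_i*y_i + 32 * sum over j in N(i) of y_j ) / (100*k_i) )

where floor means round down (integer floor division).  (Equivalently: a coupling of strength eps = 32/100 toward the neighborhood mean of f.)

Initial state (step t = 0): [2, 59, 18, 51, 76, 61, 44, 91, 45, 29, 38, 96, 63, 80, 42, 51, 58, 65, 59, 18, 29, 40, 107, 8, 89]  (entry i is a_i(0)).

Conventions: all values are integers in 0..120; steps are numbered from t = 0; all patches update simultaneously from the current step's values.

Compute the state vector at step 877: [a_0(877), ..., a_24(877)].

Simulating step by step:
t=0: [2, 59, 18, 51, 76, 61, 44, 91, 45, 29, 38, 96, 63, 80, 42, 51, 58, 65, 59, 18, 29, 40, 107, 8, 89]
t=1: [55, 92, 55, 88, 97, 94, 77, 33, 73, 78, 77, 39, 84, 31, 73, 89, 94, 102, 88, 60, 63, 79, 38, 46, 28]
t=2: [79, 32, 81, 30, 33, 44, 95, 76, 100, 102, 98, 75, 22, 67, 112, 33, 16, 20, 27, 88, 88, 16, 70, 73, 71]
t=3: [19, 54, 31, 64, 65, 62, 39, 88, 36, 28, 34, 91, 73, 89, 29, 56, 59, 62, 68, 27, 23, 54, 95, 108, 94]
t=4: [68, 91, 66, 97, 94, 95, 72, 32, 67, 74, 73, 36, 89, 35, 63, 93, 96, 101, 93, 68, 63, 89, 32, 34, 28]
t=5: [88, 33, 88, 34, 33, 45, 92, 76, 98, 99, 95, 72, 24, 70, 107, 35, 17, 19, 29, 92, 90, 21, 65, 63, 70]
t=6: [24, 56, 34, 66, 66, 63, 38, 88, 35, 26, 32, 89, 74, 90, 27, 58, 60, 61, 69, 29, 26, 59, 93, 103, 93]
t=7: [73, 94, 68, 97, 95, 96, 71, 32, 67, 73, 71, 35, 90, 35, 62, 95, 98, 100, 93, 69, 66, 94, 31, 31, 28]
t=8: [90, 36, 90, 34, 33, 45, 92, 76, 98, 98, 94, 72, 25, 70, 107, 36, 19, 19, 29, 92, 92, 24, 65, 61, 70]
t=9: [25, 59, 36, 66, 66, 63, 38, 88, 35, 26, 32, 90, 75, 90, 27, 59, 62, 61, 69, 29, 27, 62, 93, 102, 93]
t=10: [74, 97, 71, 98, 95, 96, 72, 32, 67, 73, 72, 36, 90, 35, 62, 96, 99, 100, 93, 69, 67, 96, 32, 31, 28]
t=11: [91, 38, 92, 35, 33, 46, 92, 77, 98, 98, 95, 72, 25, 70, 107, 37, 19, 19, 29, 92, 92, 25, 66, 61, 70]
t=12: [26, 61, 37, 68, 66, 64, 39, 89, 36, 26, 32, 90, 75, 90, 27, 60, 63, 61, 69, 29, 27, 63, 94, 102, 93]
t=13: [75, 99, 72, 99, 95, 97, 73, 33, 67, 73, 72, 36, 90, 36, 62, 97, 100, 100, 93, 70, 68, 97, 33, 32, 28]
t=14: [92, 39, 92, 35, 33, 46, 93, 77, 98, 98, 95, 72, 25, 71, 107, 38, 20, 19, 29, 93, 93, 26, 67, 62, 70]
t=15: [27, 62, 37, 68, 66, 64, 39, 89, 36, 26, 32, 90, 75, 91, 27, 61, 64, 62, 69, 30, 28, 65, 95, 103, 93]
t=16: [76, 100, 72, 99, 95, 97, 73, 33, 67, 73, 72, 36, 90, 36, 62, 98, 101, 101, 93, 71, 69, 98, 33, 32, 28]
t=17: [93, 40, 93, 35, 33, 46, 93, 77, 98, 98, 96, 73, 25, 71, 107, 39, 21, 20, 29, 94, 94, 27, 67, 62, 70]
t=18: [27, 63, 38, 68, 66, 64, 40, 89, 36, 26, 33, 90, 75, 91, 27, 62, 65, 62, 69, 30, 29, 66, 95, 103, 93]
t=19: [76, 101, 73, 99, 95, 97, 74, 33, 67, 73, 73, 36, 90, 36, 62, 99, 101, 101, 93, 71, 69, 99, 33, 32, 28]
t=20: [93, 40, 93, 35, 33, 46, 94, 77, 98, 98, 96, 73, 25, 71, 107, 39, 21, 20, 29, 94, 94, 27, 67, 62, 70]
t=21: [27, 63, 38, 68, 66, 64, 40, 89, 36, 26, 33, 90, 75, 91, 27, 62, 65, 62, 69, 30, 29, 66, 95, 103, 93]

Answer: [76, 101, 73, 99, 95, 97, 74, 33, 67, 73, 73, 36, 90, 36, 62, 99, 101, 101, 93, 71, 69, 99, 33, 32, 28]
Key observation: The state at step 18, [27, 63, 38, 68, 66, 64, 40, 89, 36, 26, 33, 90, 75, 91, 27, 62, 65, 62, 69, 30, 29, 66, 95, 103, 93], reappears at step 21: the system is in a cycle of period 3 from step 18 on.  Therefore the state at step 877 equals the state at step 18 + ((877 - 18) mod 3) = 19, which is [76, 101, 73, 99, 95, 97, 74, 33, 67, 73, 73, 36, 90, 36, 62, 99, 101, 101, 93, 71, 69, 99, 33, 32, 28].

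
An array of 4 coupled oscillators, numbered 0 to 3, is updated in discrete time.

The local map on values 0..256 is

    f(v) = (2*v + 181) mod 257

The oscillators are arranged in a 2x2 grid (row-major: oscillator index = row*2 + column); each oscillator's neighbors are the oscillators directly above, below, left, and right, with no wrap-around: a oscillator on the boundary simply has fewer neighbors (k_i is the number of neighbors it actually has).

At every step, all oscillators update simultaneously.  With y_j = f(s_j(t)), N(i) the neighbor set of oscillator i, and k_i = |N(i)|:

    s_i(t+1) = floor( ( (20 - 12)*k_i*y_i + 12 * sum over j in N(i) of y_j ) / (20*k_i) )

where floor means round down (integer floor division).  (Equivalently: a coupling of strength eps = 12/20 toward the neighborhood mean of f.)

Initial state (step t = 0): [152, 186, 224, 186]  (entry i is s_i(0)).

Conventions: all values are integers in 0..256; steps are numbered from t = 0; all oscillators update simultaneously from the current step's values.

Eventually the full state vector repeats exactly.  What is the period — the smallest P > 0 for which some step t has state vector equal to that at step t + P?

Simulating step by step:
t=0: [152, 186, 224, 186]
t=1: [137, 95, 126, 61]
t=2: [166, 118, 143, 105]
t=3: [213, 181, 201, 164]
t=4: [66, 115, 131, 130]
t=5: [124, 133, 146, 175]
t=6: [190, 132, 143, 128]
t=7: [138, 143, 152, 191]
t=8: [211, 158, 165, 151]
t=9: [183, 190, 196, 238]
t=10: [45, 71, 76, 89]
t=11: [48, 61, 65, 83]
t=12: [38, 51, 54, 66]
t=13: [17, 27, 29, 39]
t=14: [228, 159, 160, 143]
t=15: [195, 196, 197, 229]
t=16: [58, 78, 79, 86]
t=17: [64, 72, 73, 87]
t=18: [62, 72, 73, 80]
t=19: [60, 66, 67, 75]
t=20: [51, 57, 58, 63]
t=21: [33, 38, 38, 43]
t=22: [98, 77, 77, 4]
t=23: [94, 123, 123, 122]
t=24: [146, 152, 152, 169]
t=25: [223, 157, 157, 138]
t=26: [188, 189, 189, 222]
t=27: [44, 64, 64, 71]
t=28: [36, 44, 44, 57]
t=29: [108, 92, 92, 22]
t=30: [120, 152, 152, 154]
t=31: [202, 210, 210, 229]
t=32: [80, 93, 93, 102]
t=33: [99, 107, 107, 117]
t=34: [131, 139, 139, 146]
t=35: [195, 201, 201, 207]
t=36: [64, 69, 69, 73]
t=37: [58, 61, 61, 65]
t=38: [43, 46, 46, 49]
t=39: [13, 16, 16, 18]
t=40: [210, 212, 212, 214]
t=41: [89, 91, 91, 92]
t=42: [104, 105, 105, 106]
t=43: [133, 134, 134, 134]
t=44: [191, 191, 191, 192]
t=45: [49, 49, 49, 49]
t=46: [22, 22, 22, 22]
t=47: [225, 225, 225, 225]
t=48: [117, 117, 117, 117]
t=49: [158, 158, 158, 158]
t=50: [240, 240, 240, 240]
t=51: [147, 147, 147, 147]
t=52: [218, 218, 218, 218]
t=53: [103, 103, 103, 103]
t=54: [130, 130, 130, 130]
t=55: [184, 184, 184, 184]
t=56: [35, 35, 35, 35]
t=57: [251, 251, 251, 251]
t=58: [169, 169, 169, 169]
t=59: [5, 5, 5, 5]
t=60: [191, 191, 191, 191]
t=61: [49, 49, 49, 49]

Answer: 16
Key observation: The state at step 45, [49, 49, 49, 49], reappears at step 61 — and no state repeats earlier — so the cycle the system enters has period 16.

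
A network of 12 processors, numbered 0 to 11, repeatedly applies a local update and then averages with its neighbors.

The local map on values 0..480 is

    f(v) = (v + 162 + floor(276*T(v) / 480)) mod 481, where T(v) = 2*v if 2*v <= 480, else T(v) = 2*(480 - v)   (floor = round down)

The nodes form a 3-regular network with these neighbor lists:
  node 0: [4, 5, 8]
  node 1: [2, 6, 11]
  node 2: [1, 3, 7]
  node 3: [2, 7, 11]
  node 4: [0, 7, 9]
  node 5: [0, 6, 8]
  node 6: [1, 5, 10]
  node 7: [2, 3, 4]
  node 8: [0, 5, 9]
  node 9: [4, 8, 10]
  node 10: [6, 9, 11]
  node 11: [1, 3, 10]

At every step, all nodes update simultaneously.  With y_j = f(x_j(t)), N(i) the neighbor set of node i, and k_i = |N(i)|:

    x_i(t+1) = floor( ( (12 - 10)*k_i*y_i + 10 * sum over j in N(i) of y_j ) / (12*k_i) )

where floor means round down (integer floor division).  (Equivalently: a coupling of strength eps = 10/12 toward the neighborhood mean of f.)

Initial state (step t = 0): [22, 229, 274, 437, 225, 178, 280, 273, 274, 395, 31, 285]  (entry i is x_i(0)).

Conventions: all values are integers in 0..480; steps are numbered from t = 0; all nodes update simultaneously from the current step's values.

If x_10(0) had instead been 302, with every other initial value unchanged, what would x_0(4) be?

Answer: x_0(4) = 192
Key observation: This trace re-runs the system from the modified initial state.

Derivation:
t=0: [22, 229, 274, 437, 225, 178, 280, 273, 274, 395, 302, 285]
t=1: [150, 187, 179, 187, 186, 174, 149, 177, 155, 179, 185, 178]
t=2: [41, 49, 73, 66, 49, 14, 60, 73, 36, 58, 48, 78]
t=3: [235, 305, 299, 318, 281, 248, 249, 299, 242, 261, 295, 286]
t=4: [192, 190, 186, 188, 189, 192, 190, 187, 192, 191, 191, 187]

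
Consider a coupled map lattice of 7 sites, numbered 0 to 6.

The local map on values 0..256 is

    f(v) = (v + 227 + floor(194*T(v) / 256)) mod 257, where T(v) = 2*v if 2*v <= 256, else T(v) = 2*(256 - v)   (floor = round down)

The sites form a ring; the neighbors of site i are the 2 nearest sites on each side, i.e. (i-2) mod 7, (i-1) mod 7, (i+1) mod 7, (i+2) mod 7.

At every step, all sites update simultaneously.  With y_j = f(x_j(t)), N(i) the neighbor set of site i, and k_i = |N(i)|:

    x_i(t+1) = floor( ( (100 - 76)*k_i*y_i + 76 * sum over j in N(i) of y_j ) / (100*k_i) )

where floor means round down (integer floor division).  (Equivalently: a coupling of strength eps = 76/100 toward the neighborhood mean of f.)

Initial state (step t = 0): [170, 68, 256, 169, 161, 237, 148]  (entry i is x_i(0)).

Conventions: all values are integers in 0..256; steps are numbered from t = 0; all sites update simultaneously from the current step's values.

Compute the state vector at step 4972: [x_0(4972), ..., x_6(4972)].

Simulating step by step:
t=0: [170, 68, 256, 169, 161, 237, 148]
t=1: [122, 86, 89, 120, 98, 69, 82]
t=2: [137, 121, 128, 143, 151, 115, 149]
t=3: [22, 26, 26, 21, 22, 20, 19]
t=4: [26, 27, 28, 27, 23, 21, 24]
t=5: [32, 35, 35, 32, 30, 29, 30]
t=6: [50, 52, 52, 50, 47, 46, 47]
t=7: [93, 95, 95, 93, 91, 89, 91]
t=8: [202, 204, 204, 202, 199, 198, 199]
t=9: [253, 252, 252, 253, 254, 254, 254]
t=10: [227, 227, 227, 227, 227, 227, 227]
t=11: [240, 240, 240, 240, 240, 240, 240]
t=12: [234, 234, 234, 234, 234, 234, 234]
t=13: [237, 237, 237, 237, 237, 237, 237]
t=14: [235, 235, 235, 235, 235, 235, 235]
t=15: [236, 236, 236, 236, 236, 236, 236]
t=16: [236, 236, 236, 236, 236, 236, 236]

Answer: [236, 236, 236, 236, 236, 236, 236]
Key observation: The state at step 15, [236, 236, 236, 236, 236, 236, 236], reappears at step 16: the system is in a cycle of period 1 from step 15 on.  Therefore the state at step 4972 equals the state at step 15 + ((4972 - 15) mod 1) = 15, which is [236, 236, 236, 236, 236, 236, 236].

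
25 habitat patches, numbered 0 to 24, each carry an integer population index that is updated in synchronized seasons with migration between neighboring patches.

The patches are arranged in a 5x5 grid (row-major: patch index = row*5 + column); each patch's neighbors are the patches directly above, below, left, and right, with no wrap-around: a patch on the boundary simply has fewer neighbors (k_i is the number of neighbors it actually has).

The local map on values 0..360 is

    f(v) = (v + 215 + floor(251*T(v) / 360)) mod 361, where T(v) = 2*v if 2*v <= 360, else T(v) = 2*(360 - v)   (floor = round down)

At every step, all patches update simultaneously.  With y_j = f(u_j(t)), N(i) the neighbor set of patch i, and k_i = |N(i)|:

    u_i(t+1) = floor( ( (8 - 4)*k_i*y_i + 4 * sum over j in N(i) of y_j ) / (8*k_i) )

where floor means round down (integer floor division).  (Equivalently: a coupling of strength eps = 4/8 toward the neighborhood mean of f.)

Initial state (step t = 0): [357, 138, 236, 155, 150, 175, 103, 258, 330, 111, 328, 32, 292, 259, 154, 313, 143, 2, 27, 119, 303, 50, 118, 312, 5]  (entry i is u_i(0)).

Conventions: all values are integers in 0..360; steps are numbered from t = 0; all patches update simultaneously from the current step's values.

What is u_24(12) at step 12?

Answer: u_24(12) = 255

Derivation:
t=0: [357, 138, 236, 155, 150, 175, 103, 258, 330, 111, 328, 32, 292, 259, 154, 313, 143, 2, 27, 119, 303, 50, 118, 312, 5]
t=1: [221, 188, 241, 229, 192, 226, 175, 230, 218, 169, 245, 240, 247, 247, 196, 225, 232, 215, 244, 190, 259, 261, 198, 222, 205]
t=2: [270, 274, 265, 267, 270, 266, 270, 265, 265, 267, 261, 262, 260, 262, 271, 262, 263, 267, 264, 275, 256, 258, 270, 269, 274]
t=3: [249, 248, 250, 250, 249, 250, 249, 251, 250, 249, 252, 251, 252, 251, 249, 252, 252, 250, 250, 248, 254, 253, 250, 249, 247]
t=4: [257, 257, 257, 257, 257, 256, 256, 256, 256, 257, 256, 256, 256, 256, 257, 255, 256, 256, 257, 257, 255, 256, 256, 257, 257]
t=5: [254, 254, 254, 254, 254, 254, 254, 254, 254, 254, 255, 255, 255, 254, 254, 255, 255, 254, 254, 254, 255, 255, 254, 254, 254]
t=6: [255, 255, 255, 255, 255, 255, 255, 255, 255, 255, 255, 255, 255, 255, 255, 255, 255, 255, 255, 255, 255, 255, 255, 255, 255]
t=7: [255, 255, 255, 255, 255, 255, 255, 255, 255, 255, 255, 255, 255, 255, 255, 255, 255, 255, 255, 255, 255, 255, 255, 255, 255]
t=8: [255, 255, 255, 255, 255, 255, 255, 255, 255, 255, 255, 255, 255, 255, 255, 255, 255, 255, 255, 255, 255, 255, 255, 255, 255]
t=9: [255, 255, 255, 255, 255, 255, 255, 255, 255, 255, 255, 255, 255, 255, 255, 255, 255, 255, 255, 255, 255, 255, 255, 255, 255]
t=10: [255, 255, 255, 255, 255, 255, 255, 255, 255, 255, 255, 255, 255, 255, 255, 255, 255, 255, 255, 255, 255, 255, 255, 255, 255]
t=11: [255, 255, 255, 255, 255, 255, 255, 255, 255, 255, 255, 255, 255, 255, 255, 255, 255, 255, 255, 255, 255, 255, 255, 255, 255]
t=12: [255, 255, 255, 255, 255, 255, 255, 255, 255, 255, 255, 255, 255, 255, 255, 255, 255, 255, 255, 255, 255, 255, 255, 255, 255]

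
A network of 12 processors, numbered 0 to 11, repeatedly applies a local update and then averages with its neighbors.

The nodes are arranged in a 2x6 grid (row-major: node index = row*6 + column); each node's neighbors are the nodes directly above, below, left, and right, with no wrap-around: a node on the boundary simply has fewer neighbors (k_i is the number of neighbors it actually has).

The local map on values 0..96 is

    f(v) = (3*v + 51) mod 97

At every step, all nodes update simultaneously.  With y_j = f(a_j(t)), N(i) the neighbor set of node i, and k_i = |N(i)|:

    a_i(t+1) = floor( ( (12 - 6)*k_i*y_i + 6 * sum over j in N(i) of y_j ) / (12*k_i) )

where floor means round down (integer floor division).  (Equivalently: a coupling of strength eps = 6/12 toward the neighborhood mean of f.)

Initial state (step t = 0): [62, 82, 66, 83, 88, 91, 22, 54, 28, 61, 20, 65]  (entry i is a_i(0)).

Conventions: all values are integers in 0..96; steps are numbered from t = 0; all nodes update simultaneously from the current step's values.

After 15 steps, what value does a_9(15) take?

Simulating step by step:
t=0: [62, 82, 66, 83, 88, 91, 22, 54, 28, 61, 20, 65]
t=1: [28, 22, 36, 24, 21, 35, 25, 20, 38, 30, 26, 37]
t=2: [31, 29, 50, 33, 28, 50, 27, 26, 54, 43, 37, 55]
t=3: [42, 34, 22, 47, 39, 18, 37, 31, 29, 64, 56, 29]
t=4: [70, 52, 42, 70, 56, 32, 64, 50, 39, 51, 39, 28]
t=5: [49, 32, 65, 52, 43, 40, 43, 25, 51, 39, 47, 49]
t=6: [35, 39, 38, 40, 71, 58, 49, 38, 30, 55, 73, 44]
t=7: [48, 68, 65, 63, 65, 54, 33, 53, 48, 43, 67, 69]
t=8: [29, 42, 44, 54, 46, 38, 30, 27, 25, 59, 62, 51]
t=9: [51, 67, 64, 44, 67, 59, 41, 43, 40, 32, 44, 32]
t=10: [38, 52, 60, 69, 63, 44, 61, 76, 67, 66, 69, 55]
t=11: [47, 38, 41, 55, 58, 60, 58, 61, 58, 58, 52, 48]
t=12: [72, 69, 58, 34, 27, 26, 49, 41, 40, 26, 17, 13]
t=13: [53, 62, 47, 44, 33, 47, 39, 62, 60, 38, 28, 54]
t=14: [36, 47, 75, 79, 63, 65, 50, 46, 52, 60, 42, 42]
t=15: [56, 86, 74, 74, 60, 57, 42, 65, 41, 49, 67, 73]

Answer: a_9(15) = 49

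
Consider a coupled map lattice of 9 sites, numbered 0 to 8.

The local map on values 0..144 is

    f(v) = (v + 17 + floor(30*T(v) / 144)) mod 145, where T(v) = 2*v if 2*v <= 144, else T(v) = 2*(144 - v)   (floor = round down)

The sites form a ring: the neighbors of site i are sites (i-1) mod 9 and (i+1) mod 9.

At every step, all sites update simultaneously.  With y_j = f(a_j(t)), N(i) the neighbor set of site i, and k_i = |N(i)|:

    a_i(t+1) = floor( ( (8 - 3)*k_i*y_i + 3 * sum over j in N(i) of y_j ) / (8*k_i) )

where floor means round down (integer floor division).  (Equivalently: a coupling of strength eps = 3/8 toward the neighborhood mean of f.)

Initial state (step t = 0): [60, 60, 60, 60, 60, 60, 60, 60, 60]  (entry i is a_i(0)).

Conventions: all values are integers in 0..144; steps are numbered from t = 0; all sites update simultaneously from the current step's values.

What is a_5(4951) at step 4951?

Answer: a_5(4951) = 104
Key observation: The state at step 3, [11, 11, 11, 11, 11, 11, 11, 11, 11], reappears at step 8: the system is in a cycle of period 5 from step 3 on.  Therefore the state at step 4951 equals the state at step 3 + ((4951 - 3) mod 5) = 6, which is [104, 104, 104, 104, 104, 104, 104, 104, 104].

Derivation:
t=0: [60, 60, 60, 60, 60, 60, 60, 60, 60]
t=1: [102, 102, 102, 102, 102, 102, 102, 102, 102]
t=2: [136, 136, 136, 136, 136, 136, 136, 136, 136]
t=3: [11, 11, 11, 11, 11, 11, 11, 11, 11]
t=4: [32, 32, 32, 32, 32, 32, 32, 32, 32]
t=5: [62, 62, 62, 62, 62, 62, 62, 62, 62]
t=6: [104, 104, 104, 104, 104, 104, 104, 104, 104]
t=7: [137, 137, 137, 137, 137, 137, 137, 137, 137]
t=8: [11, 11, 11, 11, 11, 11, 11, 11, 11]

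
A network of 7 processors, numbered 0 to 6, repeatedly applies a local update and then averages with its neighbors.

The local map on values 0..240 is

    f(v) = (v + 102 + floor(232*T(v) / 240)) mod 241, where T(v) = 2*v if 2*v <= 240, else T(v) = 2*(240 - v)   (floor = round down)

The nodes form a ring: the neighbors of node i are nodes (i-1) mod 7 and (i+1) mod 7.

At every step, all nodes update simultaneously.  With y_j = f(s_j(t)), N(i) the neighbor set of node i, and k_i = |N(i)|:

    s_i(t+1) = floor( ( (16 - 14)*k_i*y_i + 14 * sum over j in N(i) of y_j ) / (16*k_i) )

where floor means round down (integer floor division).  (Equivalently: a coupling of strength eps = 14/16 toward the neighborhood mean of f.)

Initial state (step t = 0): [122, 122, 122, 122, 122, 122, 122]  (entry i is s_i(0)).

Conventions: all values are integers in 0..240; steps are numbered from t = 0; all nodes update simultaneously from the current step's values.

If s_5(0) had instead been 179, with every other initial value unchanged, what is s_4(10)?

Answer: s_4(10) = 149
Key observation: This trace re-runs the system from the modified initial state.

Derivation:
t=0: [122, 122, 122, 122, 122, 179, 122]
t=1: [211, 211, 211, 211, 187, 204, 187]
t=2: [137, 128, 128, 137, 133, 148, 133]
t=3: [201, 201, 201, 201, 192, 198, 192]
t=4: [140, 137, 137, 140, 139, 144, 139]
t=5: [195, 195, 195, 195, 192, 194, 192]
t=6: [143, 143, 143, 143, 143, 144, 143]
t=7: [191, 191, 191, 191, 190, 190, 190]
t=8: [146, 146, 146, 146, 146, 147, 146]
t=9: [188, 188, 188, 188, 187, 187, 187]
t=10: [149, 149, 149, 149, 149, 150, 149]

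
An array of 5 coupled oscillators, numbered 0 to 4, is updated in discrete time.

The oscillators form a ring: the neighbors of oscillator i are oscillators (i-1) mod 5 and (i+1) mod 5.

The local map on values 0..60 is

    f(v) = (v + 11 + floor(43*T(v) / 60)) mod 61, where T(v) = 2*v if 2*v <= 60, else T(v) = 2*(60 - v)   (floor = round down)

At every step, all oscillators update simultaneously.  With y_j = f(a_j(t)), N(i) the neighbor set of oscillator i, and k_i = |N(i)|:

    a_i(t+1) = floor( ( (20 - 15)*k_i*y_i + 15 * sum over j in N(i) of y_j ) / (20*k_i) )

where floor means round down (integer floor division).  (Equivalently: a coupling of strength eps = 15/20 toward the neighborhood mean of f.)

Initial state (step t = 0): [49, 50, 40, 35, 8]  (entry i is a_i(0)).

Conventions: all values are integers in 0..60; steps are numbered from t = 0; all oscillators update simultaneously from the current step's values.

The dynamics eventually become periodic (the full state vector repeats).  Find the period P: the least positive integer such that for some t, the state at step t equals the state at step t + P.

Simulating step by step:
t=0: [49, 50, 40, 35, 8]
t=1: [20, 15, 17, 23, 20]
t=2: [54, 53, 32, 42, 38]
t=3: [15, 16, 16, 19, 15]
t=4: [47, 48, 52, 50, 50]
t=5: [14, 14, 14, 13, 14]
t=6: [45, 45, 43, 44, 43]
t=7: [16, 16, 16, 16, 16]
t=8: [49, 49, 49, 49, 49]
t=9: [14, 14, 14, 14, 14]
t=10: [45, 45, 45, 45, 45]
t=11: [16, 16, 16, 16, 16]

Answer: 4
Key observation: The state at step 7, [16, 16, 16, 16, 16], reappears at step 11 — and no state repeats earlier — so the cycle the system enters has period 4.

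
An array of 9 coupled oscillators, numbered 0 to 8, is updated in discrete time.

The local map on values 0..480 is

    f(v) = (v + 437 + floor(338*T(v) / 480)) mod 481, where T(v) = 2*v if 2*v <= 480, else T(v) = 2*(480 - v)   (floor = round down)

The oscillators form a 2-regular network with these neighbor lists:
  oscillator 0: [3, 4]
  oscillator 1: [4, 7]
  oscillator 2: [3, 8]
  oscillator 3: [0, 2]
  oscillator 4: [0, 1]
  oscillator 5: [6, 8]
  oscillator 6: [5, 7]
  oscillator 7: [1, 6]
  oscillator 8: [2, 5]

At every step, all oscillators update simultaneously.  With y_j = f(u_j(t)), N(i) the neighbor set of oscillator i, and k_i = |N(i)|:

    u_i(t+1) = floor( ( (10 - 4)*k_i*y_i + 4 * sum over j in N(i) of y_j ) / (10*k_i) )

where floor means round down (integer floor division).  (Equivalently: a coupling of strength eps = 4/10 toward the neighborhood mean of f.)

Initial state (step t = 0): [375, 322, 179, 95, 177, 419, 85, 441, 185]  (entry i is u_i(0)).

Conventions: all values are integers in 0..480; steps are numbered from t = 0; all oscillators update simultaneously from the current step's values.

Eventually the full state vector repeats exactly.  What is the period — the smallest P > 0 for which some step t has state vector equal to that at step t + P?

Simulating step by step:
t=0: [375, 322, 179, 95, 177, 419, 85, 441, 185]
t=1: [400, 178, 349, 283, 328, 388, 278, 306, 410]
t=2: [291, 239, 104, 116, 180, 384, 122, 99, 374]
t=3: [144, 146, 266, 188, 249, 430, 283, 176, 423]
t=4: [272, 269, 198, 313, 151, 372, 188, 295, 375]
t=5: [91, 94, 359, 108, 207, 465, 346, 107, 469]
t=6: [239, 242, 133, 165, 343, 355, 136, 166, 353]
t=7: [102, 104, 237, 277, 26, 61, 242, 280, 60]
t=8: [131, 134, 54, 71, 92, 91, 58, 73, 89]
t=9: [223, 228, 110, 147, 216, 158, 118, 153, 154]
t=10: [164, 174, 259, 232, 292, 314, 276, 247, 306]
t=11: [222, 241, 38, 98, 163, 26, 37, 112, 29]
t=12: [113, 145, 71, 126, 221, 24, 75, 154, 28]
t=13: [190, 249, 132, 226, 110, 39, 149, 283, 41]
t=14: [295, 80, 178, 148, 224, 103, 205, 93, 96]
t=15: [83, 127, 330, 270, 44, 249, 346, 226, 229]
t=16: [113, 172, 22, 58, 119, 36, 19, 65, 28]
t=17: [204, 292, 28, 104, 264, 30, 31, 141, 23]
t=18: [318, 86, 57, 217, 121, 25, 82, 189, 16]
t=19: [157, 229, 246, 309, 185, 135, 177, 309, 306]
t=20: [285, 100, 40, 91, 312, 250, 290, 96, 81]
t=21: [60, 159, 96, 122, 59, 65, 66, 157, 110]
t=22: [129, 289, 206, 206, 146, 134, 157, 290, 191]
t=23: [311, 87, 444, 414, 243, 316, 262, 92, 395]
t=24: [117, 144, 456, 372, 68, 115, 66, 148, 376]
t=25: [262, 267, 458, 424, 179, 257, 177, 270, 422]
t=26: [195, 110, 449, 372, 249, 195, 246, 108, 373]
t=27: [360, 185, 460, 462, 158, 360, 158, 183, 462]
t=28: [158, 387, 443, 355, 282, 158, 281, 385, 355]
t=29: [209, 385, 273, 161, 182, 210, 183, 386, 161]
t=30: [422, 458, 160, 305, 423, 424, 424, 458, 305]
t=31: [372, 447, 215, 175, 456, 371, 455, 446, 175]
t=32: [452, 448, 434, 416, 452, 452, 453, 448, 416]
t=33: [450, 448, 457, 457, 447, 450, 447, 448, 457]
t=34: [447, 449, 445, 445, 448, 447, 448, 449, 445]
t=35: [449, 448, 450, 449, 448, 449, 448, 448, 449]
t=36: [448, 449, 448, 448, 448, 448, 448, 449, 448]
t=37: [449, 448, 449, 449, 448, 449, 448, 448, 449]
t=38: [448, 449, 448, 448, 448, 448, 448, 449, 448]

Answer: 2
Key observation: The state at step 36, [448, 449, 448, 448, 448, 448, 448, 449, 448], reappears at step 38 — and no state repeats earlier — so the cycle the system enters has period 2.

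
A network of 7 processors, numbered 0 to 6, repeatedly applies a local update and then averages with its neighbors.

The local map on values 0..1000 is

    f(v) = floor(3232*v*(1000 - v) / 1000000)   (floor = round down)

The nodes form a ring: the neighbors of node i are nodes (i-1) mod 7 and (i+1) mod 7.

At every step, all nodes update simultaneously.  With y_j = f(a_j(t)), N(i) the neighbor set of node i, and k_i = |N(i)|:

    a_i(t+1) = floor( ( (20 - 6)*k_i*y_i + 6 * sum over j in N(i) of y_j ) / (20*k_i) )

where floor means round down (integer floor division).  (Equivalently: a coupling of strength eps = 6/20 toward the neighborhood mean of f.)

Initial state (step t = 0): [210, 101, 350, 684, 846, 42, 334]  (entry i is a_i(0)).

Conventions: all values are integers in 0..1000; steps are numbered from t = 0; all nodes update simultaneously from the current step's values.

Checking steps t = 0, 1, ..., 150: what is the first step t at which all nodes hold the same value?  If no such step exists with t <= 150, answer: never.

Answer: 12
Key observation: Synchronization is absorbing here: once all nodes are equal they stay equal, and step 12 is the first all-equal step.

Derivation:
t=0: [210, 101, 350, 684, 846, 42, 334]  (not all equal)
t=1: [526, 395, 663, 662, 418, 261, 602]  (not all equal)
t=2: [795, 769, 729, 732, 752, 670, 756]  (not all equal)
t=3: [543, 576, 627, 629, 623, 679, 603]  (not all equal)
t=4: [795, 785, 759, 754, 750, 722, 767]  (not all equal)
t=5: [536, 549, 585, 598, 611, 631, 580]  (not all equal)
t=6: [800, 798, 785, 776, 766, 759, 784]  (not all equal)
t=7: [521, 523, 543, 561, 578, 582, 549]  (not all equal)
t=8: [805, 805, 801, 795, 788, 788, 798]  (not all equal)
t=9: [508, 508, 515, 526, 537, 536, 520]  (not all equal)
t=10: [806, 807, 806, 805, 803, 803, 805]  (not all equal)
t=11: [505, 503, 505, 507, 510, 510, 507]  (not all equal)
t=12: [807, 807, 807, 807, 807, 807, 807]  (all equal)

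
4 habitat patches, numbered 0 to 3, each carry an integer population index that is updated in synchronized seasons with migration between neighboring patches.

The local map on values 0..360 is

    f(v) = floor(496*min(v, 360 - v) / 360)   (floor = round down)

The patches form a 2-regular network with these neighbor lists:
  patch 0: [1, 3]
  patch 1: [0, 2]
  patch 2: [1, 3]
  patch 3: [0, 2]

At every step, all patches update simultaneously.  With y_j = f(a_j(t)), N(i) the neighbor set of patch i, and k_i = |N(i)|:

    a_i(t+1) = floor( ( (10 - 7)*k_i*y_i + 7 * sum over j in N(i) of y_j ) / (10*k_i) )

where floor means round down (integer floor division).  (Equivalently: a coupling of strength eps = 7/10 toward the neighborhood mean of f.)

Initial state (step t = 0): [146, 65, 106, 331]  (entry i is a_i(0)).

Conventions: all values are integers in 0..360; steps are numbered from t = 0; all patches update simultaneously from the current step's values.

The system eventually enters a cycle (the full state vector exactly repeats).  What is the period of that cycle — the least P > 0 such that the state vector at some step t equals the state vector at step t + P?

Answer: 18
Key observation: The state at step 8, [173, 173, 173, 173], reappears at step 26 — and no state repeats earlier — so the cycle the system enters has period 18.

Derivation:
t=0: [146, 65, 106, 331]
t=1: [105, 148, 88, 133]
t=2: [178, 153, 171, 147]
t=3: [217, 231, 214, 228]
t=4: [184, 192, 185, 193]
t=5: [233, 238, 233, 238]
t=6: [169, 172, 169, 172]
t=7: [234, 233, 234, 233]
t=8: [173, 173, 173, 173]
t=9: [238, 238, 238, 238]
t=10: [168, 168, 168, 168]
t=11: [231, 231, 231, 231]
t=12: [177, 177, 177, 177]
t=13: [243, 243, 243, 243]
t=14: [161, 161, 161, 161]
t=15: [221, 221, 221, 221]
t=16: [191, 191, 191, 191]
t=17: [232, 232, 232, 232]
t=18: [176, 176, 176, 176]
t=19: [242, 242, 242, 242]
t=20: [162, 162, 162, 162]
t=21: [223, 223, 223, 223]
t=22: [188, 188, 188, 188]
t=23: [236, 236, 236, 236]
t=24: [170, 170, 170, 170]
t=25: [234, 234, 234, 234]
t=26: [173, 173, 173, 173]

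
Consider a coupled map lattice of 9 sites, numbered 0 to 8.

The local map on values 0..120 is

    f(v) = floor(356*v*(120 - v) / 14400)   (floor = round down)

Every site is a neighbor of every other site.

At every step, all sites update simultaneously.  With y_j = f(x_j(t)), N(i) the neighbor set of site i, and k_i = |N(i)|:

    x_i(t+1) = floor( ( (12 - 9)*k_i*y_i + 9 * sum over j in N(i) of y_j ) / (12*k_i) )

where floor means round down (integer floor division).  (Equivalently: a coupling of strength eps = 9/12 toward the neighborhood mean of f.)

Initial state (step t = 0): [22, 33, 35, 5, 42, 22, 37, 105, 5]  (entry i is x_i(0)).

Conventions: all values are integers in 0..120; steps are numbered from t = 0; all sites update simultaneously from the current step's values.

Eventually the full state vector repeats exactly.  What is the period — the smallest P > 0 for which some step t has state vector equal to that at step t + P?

Answer: 2
Key observation: The state at step 6, [84, 84, 84, 84, 84, 84, 84, 84, 84], reappears at step 8 — and no state repeats earlier — so the cycle the system enters has period 2.

Derivation:
t=0: [22, 33, 35, 5, 42, 22, 37, 105, 5]
t=1: [52, 55, 55, 46, 56, 52, 55, 50, 46]
t=2: [86, 86, 86, 86, 86, 86, 86, 86, 86]
t=3: [72, 72, 72, 72, 72, 72, 72, 72, 72]
t=4: [85, 85, 85, 85, 85, 85, 85, 85, 85]
t=5: [73, 73, 73, 73, 73, 73, 73, 73, 73]
t=6: [84, 84, 84, 84, 84, 84, 84, 84, 84]
t=7: [74, 74, 74, 74, 74, 74, 74, 74, 74]
t=8: [84, 84, 84, 84, 84, 84, 84, 84, 84]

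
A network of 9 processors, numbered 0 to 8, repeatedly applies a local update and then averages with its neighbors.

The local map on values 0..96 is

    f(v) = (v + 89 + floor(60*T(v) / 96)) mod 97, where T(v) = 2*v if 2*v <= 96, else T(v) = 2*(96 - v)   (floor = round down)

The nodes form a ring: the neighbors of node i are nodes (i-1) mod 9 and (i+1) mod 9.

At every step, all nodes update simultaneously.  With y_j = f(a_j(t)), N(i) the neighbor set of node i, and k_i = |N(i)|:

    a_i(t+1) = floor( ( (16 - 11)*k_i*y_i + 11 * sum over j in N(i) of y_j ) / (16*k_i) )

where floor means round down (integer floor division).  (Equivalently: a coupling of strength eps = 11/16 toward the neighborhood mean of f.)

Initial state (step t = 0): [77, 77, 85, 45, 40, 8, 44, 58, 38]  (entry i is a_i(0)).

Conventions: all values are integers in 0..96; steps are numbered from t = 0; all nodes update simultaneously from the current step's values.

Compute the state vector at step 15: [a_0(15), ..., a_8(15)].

Answer: [89, 89, 89, 90, 92, 94, 94, 92, 90]

Derivation:
t=0: [77, 77, 85, 45, 40, 8, 44, 58, 38]
t=1: [86, 91, 91, 88, 61, 62, 31, 57, 55]
t=2: [59, 89, 89, 91, 93, 83, 52, 21, 31]
t=3: [51, 58, 89, 88, 89, 59, 45, 33, 32]
t=4: [22, 31, 58, 89, 58, 62, 51, 74, 43]
t=5: [64, 33, 51, 27, 63, 30, 65, 60, 73]
t=6: [84, 54, 41, 49, 68, 84, 49, 64, 62]
t=7: [61, 60, 27, 62, 61, 61, 64, 63, 94]
t=8: [60, 50, 49, 80, 96, 96, 96, 93, 93]
t=9: [30, 1, 32, 59, 89, 88, 88, 88, 57]
t=10: [49, 70, 51, 52, 58, 89, 90, 59, 51]
t=11: [33, 30, 33, 1, 31, 58, 58, 31, 1]
t=12: [72, 63, 72, 72, 50, 20, 20, 50, 72]
t=13: [94, 94, 94, 62, 45, 24, 24, 45, 62]
t=14: [90, 88, 90, 92, 77, 62, 62, 77, 92]
t=15: [89, 89, 89, 90, 92, 94, 94, 92, 90]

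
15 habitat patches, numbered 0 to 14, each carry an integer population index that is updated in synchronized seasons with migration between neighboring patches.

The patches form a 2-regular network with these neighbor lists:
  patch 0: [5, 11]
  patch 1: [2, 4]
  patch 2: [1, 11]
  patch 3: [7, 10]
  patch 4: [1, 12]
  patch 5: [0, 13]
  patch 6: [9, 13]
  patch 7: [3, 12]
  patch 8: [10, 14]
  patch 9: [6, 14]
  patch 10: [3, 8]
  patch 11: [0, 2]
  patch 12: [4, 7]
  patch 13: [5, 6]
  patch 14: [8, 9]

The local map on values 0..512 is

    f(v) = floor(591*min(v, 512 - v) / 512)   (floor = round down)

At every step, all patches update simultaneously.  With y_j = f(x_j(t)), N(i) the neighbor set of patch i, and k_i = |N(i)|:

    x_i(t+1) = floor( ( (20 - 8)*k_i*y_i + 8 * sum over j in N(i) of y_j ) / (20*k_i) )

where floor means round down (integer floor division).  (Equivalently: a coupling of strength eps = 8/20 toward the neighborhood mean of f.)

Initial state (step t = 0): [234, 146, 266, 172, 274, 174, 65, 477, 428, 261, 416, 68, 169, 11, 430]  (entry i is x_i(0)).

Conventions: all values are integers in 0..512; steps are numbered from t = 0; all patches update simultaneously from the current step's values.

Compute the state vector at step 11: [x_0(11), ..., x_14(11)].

Simulating step by step:
t=0: [234, 146, 266, 172, 274, 174, 65, 477, 428, 261, 416, 68, 169, 11, 430]
t=1: [217, 212, 219, 148, 237, 176, 105, 102, 98, 207, 124, 157, 179, 62, 133]
t=2: [226, 251, 236, 154, 253, 186, 134, 145, 127, 197, 142, 209, 201, 107, 162]
t=3: [247, 286, 269, 172, 279, 205, 162, 182, 157, 204, 162, 251, 231, 147, 186]
t=4: [276, 265, 277, 198, 266, 232, 192, 218, 188, 221, 187, 286, 255, 185, 211]
t=5: [268, 281, 271, 230, 285, 257, 226, 255, 221, 245, 218, 264, 283, 225, 240]
t=6: [284, 267, 277, 268, 263, 284, 264, 282, 258, 276, 254, 283, 269, 266, 273]
t=7: [263, 280, 271, 280, 284, 267, 282, 271, 289, 275, 290, 265, 278, 279, 278]
t=8: [285, 268, 277, 267, 265, 280, 267, 274, 259, 270, 258, 284, 270, 270, 268]
t=9: [263, 279, 271, 282, 283, 268, 280, 276, 290, 280, 290, 264, 279, 277, 282]
t=10: [285, 269, 277, 264, 265, 280, 267, 269, 257, 266, 257, 284, 268, 272, 263]
t=11: [263, 279, 271, 286, 283, 268, 281, 281, 292, 283, 292, 264, 281, 276, 287]

Answer: [263, 279, 271, 286, 283, 268, 281, 281, 292, 283, 292, 264, 281, 276, 287]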